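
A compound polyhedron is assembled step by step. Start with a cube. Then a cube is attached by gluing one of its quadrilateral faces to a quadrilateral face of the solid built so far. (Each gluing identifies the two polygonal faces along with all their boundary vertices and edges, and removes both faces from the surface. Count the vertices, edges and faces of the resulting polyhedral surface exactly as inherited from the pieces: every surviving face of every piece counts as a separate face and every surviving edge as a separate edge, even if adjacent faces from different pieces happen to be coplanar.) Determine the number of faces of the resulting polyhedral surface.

10

A cube: V=8, E=12, F=6.
Attach a cube (V=8, E=12, F=6) along a 4-gon: merge 4 vertices and 4 edges, delete both glued faces → V=12, E=20, F=10.
Check: V − E + F = 12 − 20 + 10 = 2.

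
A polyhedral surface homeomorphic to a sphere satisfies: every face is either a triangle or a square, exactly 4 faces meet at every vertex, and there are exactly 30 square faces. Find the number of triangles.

Let x be the number of triangles; then F = 30 + x.
Edge–face incidences: 2E = 4·30 + 3·x = 120 + 3x.
Every vertex has degree 4, so 4V = 2E.
Euler: V − E + F = 2 ⇒ (2E)/4 − E + (30 + x) = 2.
Multiply by 8: 2·(2E) − 4·(2E) + 8·(30 + x) = 16, i.e. 240 + 8x − 2·(120 + 3x) = 16.
Collecting terms: 2x = 16, so x = 8.
Then 2E = 120 + 3·8 = 144, so E = 72, V = 2E/4 = 36, F = 30 + 8 = 38.

8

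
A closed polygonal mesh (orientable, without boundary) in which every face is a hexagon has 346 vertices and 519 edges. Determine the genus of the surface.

Every face is a hexagon and each edge borders two faces, so 6F = 2·519, giving F = 173.
χ = V − E + F = 346 − 519 + 173 = 0.
For a closed orientable surface χ = 2 − 2g, so g = (2 − (0))/2 = 1.

1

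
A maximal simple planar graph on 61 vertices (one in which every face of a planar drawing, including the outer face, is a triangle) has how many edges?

177

In a plane triangulation 3F = 2E and V − E + F = 2, so E = 3V − 6 = 3·61 − 6 = 177.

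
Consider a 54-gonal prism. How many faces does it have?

56

A prism on an n-gon has two n-gon bases and n rectangular sides: V = 2·54 = 108, E = 3·54 = 162, F = 54 + 2 = 56.
Check: V − E + F = 108 − 162 + 56 = 2.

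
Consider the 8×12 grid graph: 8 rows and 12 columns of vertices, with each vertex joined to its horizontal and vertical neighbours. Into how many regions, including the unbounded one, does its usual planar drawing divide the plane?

78

The grid has V = 8·12 = 96 vertices and E = 8·11 + 12·7 = 172 edges.
F = 2 − V + E = 2 − 96 + 172 = 78.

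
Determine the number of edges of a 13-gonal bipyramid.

39

A bipyramid over an n-gon has 2n triangular faces and n + 2 vertices: V = 13 + 2 = 15, E = 3·13 = 39, F = 2·13 = 26.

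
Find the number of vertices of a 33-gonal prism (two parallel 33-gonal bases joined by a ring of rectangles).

66

A prism on an n-gon has two n-gon bases and n rectangular sides: V = 2·33 = 66, E = 3·33 = 99, F = 33 + 2 = 35.
Check: V − E + F = 66 − 99 + 35 = 2.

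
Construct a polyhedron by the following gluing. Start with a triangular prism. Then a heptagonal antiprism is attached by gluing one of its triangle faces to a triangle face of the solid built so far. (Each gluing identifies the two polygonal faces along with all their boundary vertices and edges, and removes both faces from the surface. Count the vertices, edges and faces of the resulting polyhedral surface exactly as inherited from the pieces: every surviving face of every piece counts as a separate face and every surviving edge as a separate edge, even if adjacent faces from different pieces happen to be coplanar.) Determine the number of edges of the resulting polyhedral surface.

A triangular prism: V=6, E=9, F=5.
Attach a heptagonal antiprism (V=14, E=28, F=16) along a 3-gon: merge 3 vertices and 3 edges, delete both glued faces → V=17, E=34, F=19.
Check: V − E + F = 17 − 34 + 19 = 2.

34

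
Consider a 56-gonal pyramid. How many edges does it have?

112

A pyramid on an n-gon base has one n-gon and n triangles: V = 56 + 1 = 57, E = 2·56 = 112, F = 56 + 1 = 57.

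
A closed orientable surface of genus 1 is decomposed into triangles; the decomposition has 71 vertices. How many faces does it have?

142

χ = 2 − 2·1 = 0, and every face is a triangle so 3F = 2E.
V − E + F = 0 with E = 3F/2 gives 71 − (3/2 − 1)·F = 0, so F = 142 and E = 213.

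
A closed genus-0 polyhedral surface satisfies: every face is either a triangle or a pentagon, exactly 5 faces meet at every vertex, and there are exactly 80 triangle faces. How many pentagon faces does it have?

12

Let x be the number of pentagons; then F = 80 + x.
Edge–face incidences: 2E = 3·80 + 5·x = 240 + 5x.
Every vertex has degree 5, so 5V = 2E.
Euler: V − E + F = 2 ⇒ (2E)/5 − E + (80 + x) = 2.
Multiply by 10: 2·(2E) − 5·(2E) + 10·(80 + x) = 20, i.e. 800 + 10x − 3·(240 + 5x) = 20.
Collecting terms: −5x + 80 = 20, so −5x = −60, so x = 12.
Then 2E = 240 + 5·12 = 300, so E = 150, V = 2E/5 = 60, F = 80 + 12 = 92.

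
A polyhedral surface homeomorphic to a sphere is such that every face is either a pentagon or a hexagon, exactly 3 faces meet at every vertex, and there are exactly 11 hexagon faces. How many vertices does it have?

42

Let x be the number of pentagons; then F = 11 + x.
Edge–face incidences: 2E = 6·11 + 5·x = 66 + 5x.
Every vertex has degree 3, so 3V = 2E.
Euler: V − E + F = 2 ⇒ (2E)/3 − E + (11 + x) = 2.
Multiply by 6: 2·(2E) − 3·(2E) + 6·(11 + x) = 12, i.e. 66 + 6x − (66 + 5x) = 12.
Collecting terms: x = 12.
Then 2E = 66 + 5·12 = 126, so E = 63, V = 2E/3 = 42, F = 11 + 12 = 23.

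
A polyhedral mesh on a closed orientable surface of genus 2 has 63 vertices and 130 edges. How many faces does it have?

65

For a closed orientable surface of genus 2, χ = 2 − 2·2 = -2.
F = -2 − V + E = -2 − 63 + 130 = 65.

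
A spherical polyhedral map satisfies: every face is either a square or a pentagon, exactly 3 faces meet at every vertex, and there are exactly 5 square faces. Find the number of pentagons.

Let x be the number of pentagons; then F = 5 + x.
Edge–face incidences: 2E = 4·5 + 5·x = 20 + 5x.
Every vertex has degree 3, so 3V = 2E.
Euler: V − E + F = 2 ⇒ (2E)/3 − E + (5 + x) = 2.
Multiply by 6: 2·(2E) − 3·(2E) + 6·(5 + x) = 12, i.e. 30 + 6x − (20 + 5x) = 12.
Collecting terms: x + 10 = 12, so x = 2.
Then 2E = 20 + 5·2 = 30, so E = 15, V = 2E/3 = 10, F = 5 + 2 = 7.

2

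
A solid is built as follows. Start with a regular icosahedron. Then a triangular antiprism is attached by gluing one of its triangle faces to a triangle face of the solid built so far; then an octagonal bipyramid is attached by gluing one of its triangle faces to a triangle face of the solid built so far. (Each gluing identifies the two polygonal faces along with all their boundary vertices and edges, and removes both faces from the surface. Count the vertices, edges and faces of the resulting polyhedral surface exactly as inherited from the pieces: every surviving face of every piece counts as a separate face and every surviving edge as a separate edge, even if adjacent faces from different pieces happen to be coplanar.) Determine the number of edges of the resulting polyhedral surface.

A regular icosahedron: V=12, E=30, F=20.
Attach a triangular antiprism (V=6, E=12, F=8) along a 3-gon: merge 3 vertices and 3 edges, delete both glued faces → V=15, E=39, F=26.
Attach an octagonal bipyramid (V=10, E=24, F=16) along a 3-gon: merge 3 vertices and 3 edges, delete both glued faces → V=22, E=60, F=40.
Check: V − E + F = 22 − 60 + 40 = 2.

60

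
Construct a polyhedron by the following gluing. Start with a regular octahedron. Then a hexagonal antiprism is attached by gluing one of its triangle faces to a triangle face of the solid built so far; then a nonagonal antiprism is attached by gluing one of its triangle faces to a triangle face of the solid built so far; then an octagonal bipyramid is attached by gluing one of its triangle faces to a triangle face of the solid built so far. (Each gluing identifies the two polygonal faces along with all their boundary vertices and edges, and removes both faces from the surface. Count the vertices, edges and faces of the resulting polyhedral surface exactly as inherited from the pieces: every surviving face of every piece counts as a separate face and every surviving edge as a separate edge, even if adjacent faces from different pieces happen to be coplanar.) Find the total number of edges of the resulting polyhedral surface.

A regular octahedron: V=6, E=12, F=8.
Attach a hexagonal antiprism (V=12, E=24, F=14) along a 3-gon: merge 3 vertices and 3 edges, delete both glued faces → V=15, E=33, F=20.
Attach a nonagonal antiprism (V=18, E=36, F=20) along a 3-gon: merge 3 vertices and 3 edges, delete both glued faces → V=30, E=66, F=38.
Attach an octagonal bipyramid (V=10, E=24, F=16) along a 3-gon: merge 3 vertices and 3 edges, delete both glued faces → V=37, E=87, F=52.
Check: V − E + F = 37 − 87 + 52 = 2.

87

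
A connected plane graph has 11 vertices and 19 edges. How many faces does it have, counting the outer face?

10

Euler's formula for a connected plane graph: V − E + F = 2, so F = 2 − 11 + 19 = 10.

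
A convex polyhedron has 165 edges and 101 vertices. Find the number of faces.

66

Here V − E + F = 2.
F = 2 − V + E = 2 − 101 + 165 = 66.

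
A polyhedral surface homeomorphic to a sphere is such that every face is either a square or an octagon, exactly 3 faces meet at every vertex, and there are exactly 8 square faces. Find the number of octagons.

2

Let x be the number of octagons; then F = 8 + x.
Edge–face incidences: 2E = 4·8 + 8·x = 32 + 8x.
Every vertex has degree 3, so 3V = 2E.
Euler: V − E + F = 2 ⇒ (2E)/3 − E + (8 + x) = 2.
Multiply by 6: 2·(2E) − 3·(2E) + 6·(8 + x) = 12, i.e. 48 + 6x − (32 + 8x) = 12.
Collecting terms: −2x + 16 = 12, so −2x = −4, so x = 2.
Then 2E = 32 + 8·2 = 48, so E = 24, V = 2E/3 = 16, F = 8 + 2 = 10.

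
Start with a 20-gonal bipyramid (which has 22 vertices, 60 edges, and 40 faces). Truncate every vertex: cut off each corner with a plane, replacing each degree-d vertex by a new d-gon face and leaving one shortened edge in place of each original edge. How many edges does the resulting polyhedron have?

Truncation replaces each original edge-end by a new vertex, so V′ = 2E = 120.
Each original edge survives, and each old vertex of degree d contributes d new edges; summing degrees gives Σd = 2E, so E′ = E + 2E = 3E = 180.
Each original face survives and each original vertex becomes one new face: F′ = F + V = 62.

180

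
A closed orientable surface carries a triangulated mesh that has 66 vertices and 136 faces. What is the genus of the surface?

2

Every face is a triangle, so 2E = 3·136 = 408, giving E = 204.
χ = V − E + F = 66 − 204 + 136 = -2.
For a closed orientable surface χ = 2 − 2g, so g = (2 − (-2))/2 = 2.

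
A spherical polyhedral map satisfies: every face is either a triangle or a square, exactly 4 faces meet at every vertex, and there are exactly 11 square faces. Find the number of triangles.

8

Let x be the number of triangles; then F = 11 + x.
Edge–face incidences: 2E = 4·11 + 3·x = 44 + 3x.
Every vertex has degree 4, so 4V = 2E.
Euler: V − E + F = 2 ⇒ (2E)/4 − E + (11 + x) = 2.
Multiply by 8: 2·(2E) − 4·(2E) + 8·(11 + x) = 16, i.e. 88 + 8x − 2·(44 + 3x) = 16.
Collecting terms: 2x = 16, so x = 8.
Then 2E = 44 + 3·8 = 68, so E = 34, V = 2E/4 = 17, F = 11 + 8 = 19.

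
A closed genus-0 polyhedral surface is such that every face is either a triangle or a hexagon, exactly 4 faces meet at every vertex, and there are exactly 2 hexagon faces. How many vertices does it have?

12

Let x be the number of triangles; then F = 2 + x.
Edge–face incidences: 2E = 6·2 + 3·x = 12 + 3x.
Every vertex has degree 4, so 4V = 2E.
Euler: V − E + F = 2 ⇒ (2E)/4 − E + (2 + x) = 2.
Multiply by 8: 2·(2E) − 4·(2E) + 8·(2 + x) = 16, i.e. 16 + 8x − 2·(12 + 3x) = 16.
Collecting terms: 2x − 8 = 16, so 2x = 24, so x = 12.
Then 2E = 12 + 3·12 = 48, so E = 24, V = 2E/4 = 12, F = 2 + 12 = 14.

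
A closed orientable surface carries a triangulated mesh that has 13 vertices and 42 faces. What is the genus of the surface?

5

Every face is a triangle, so 2E = 3·42 = 126, giving E = 63.
χ = V − E + F = 13 − 63 + 42 = -8.
For a closed orientable surface χ = 2 − 2g, so g = (2 − (-8))/2 = 5.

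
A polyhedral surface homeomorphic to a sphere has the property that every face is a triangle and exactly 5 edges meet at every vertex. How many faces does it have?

Each face has 3 edges and each edge borders two faces, so 2E = 3F.
Each vertex has degree 5, so 5V = 2E and hence V = 3F/5.
Euler: V − E + F = 2 ⇒ (3F/5) − (3F/2) + F = 2.
Multiply by 10: (6 − 15 + 10)F = 20, i.e. 1F = 20.
So F = 20, E = 3·20/2 = 30, V = 3·20/5 = 12.

20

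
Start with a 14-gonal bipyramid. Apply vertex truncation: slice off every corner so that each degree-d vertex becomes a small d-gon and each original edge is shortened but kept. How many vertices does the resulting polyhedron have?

84

The base solid has V = 16, E = 42, F = 28.
Truncation replaces each original edge-end by a new vertex, so V′ = 2E = 84.
Each original edge survives, and each old vertex of degree d contributes d new edges; summing degrees gives Σd = 2E, so E′ = E + 2E = 3E = 126.
Each original face survives and each original vertex becomes one new face: F′ = F + V = 44.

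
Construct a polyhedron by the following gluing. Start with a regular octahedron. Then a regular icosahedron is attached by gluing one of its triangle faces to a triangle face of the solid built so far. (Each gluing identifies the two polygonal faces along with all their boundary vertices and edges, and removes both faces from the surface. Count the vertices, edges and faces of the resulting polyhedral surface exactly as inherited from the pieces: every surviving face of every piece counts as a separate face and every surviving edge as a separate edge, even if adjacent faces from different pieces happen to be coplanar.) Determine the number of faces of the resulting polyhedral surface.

26

A regular octahedron: V=6, E=12, F=8.
Attach a regular icosahedron (V=12, E=30, F=20) along a 3-gon: merge 3 vertices and 3 edges, delete both glued faces → V=15, E=39, F=26.
Check: V − E + F = 15 − 39 + 26 = 2.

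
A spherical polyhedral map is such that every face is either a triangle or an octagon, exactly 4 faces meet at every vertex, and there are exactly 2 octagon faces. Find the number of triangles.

Let x be the number of triangles; then F = 2 + x.
Edge–face incidences: 2E = 8·2 + 3·x = 16 + 3x.
Every vertex has degree 4, so 4V = 2E.
Euler: V − E + F = 2 ⇒ (2E)/4 − E + (2 + x) = 2.
Multiply by 8: 2·(2E) − 4·(2E) + 8·(2 + x) = 16, i.e. 16 + 8x − 2·(16 + 3x) = 16.
Collecting terms: 2x − 16 = 16, so 2x = 32, so x = 16.
Then 2E = 16 + 3·16 = 64, so E = 32, V = 2E/4 = 16, F = 2 + 16 = 18.

16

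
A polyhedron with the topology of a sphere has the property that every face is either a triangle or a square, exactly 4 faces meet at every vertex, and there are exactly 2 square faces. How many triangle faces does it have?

8

Let x be the number of triangles; then F = 2 + x.
Edge–face incidences: 2E = 4·2 + 3·x = 8 + 3x.
Every vertex has degree 4, so 4V = 2E.
Euler: V − E + F = 2 ⇒ (2E)/4 − E + (2 + x) = 2.
Multiply by 8: 2·(2E) − 4·(2E) + 8·(2 + x) = 16, i.e. 16 + 8x − 2·(8 + 3x) = 16.
Collecting terms: 2x = 16, so x = 8.
Then 2E = 8 + 3·8 = 32, so E = 16, V = 2E/4 = 8, F = 2 + 8 = 10.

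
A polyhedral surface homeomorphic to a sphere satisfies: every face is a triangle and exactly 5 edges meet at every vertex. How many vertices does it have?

Each face has 3 edges and each edge borders two faces, so 2E = 3F.
Each vertex has degree 5, so 5V = 2E and hence V = 3F/5.
Euler: V − E + F = 2 ⇒ (3F/5) − (3F/2) + F = 2.
Multiply by 10: (6 − 15 + 10)F = 20, i.e. 1F = 20.
So F = 20, E = 3·20/2 = 30, V = 3·20/5 = 12.

12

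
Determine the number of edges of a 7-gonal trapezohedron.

The n-trapezohedron (dual of the n-antiprism) has V = 2·7 + 2 = 16, E = 4·7 = 28, F = 2·7 = 14.
Check: V − E + F = 16 − 28 + 14 = 2.

28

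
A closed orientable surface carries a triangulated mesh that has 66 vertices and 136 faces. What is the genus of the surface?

Every face is a triangle, so 2E = 3·136 = 408, giving E = 204.
χ = V − E + F = 66 − 204 + 136 = -2.
For a closed orientable surface χ = 2 − 2g, so g = (2 − (-2))/2 = 2.

2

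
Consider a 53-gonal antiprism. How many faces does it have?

108

An antiprism on an n-gon has two n-gon caps and 2n triangles: V = 2·53 = 106, E = 4·53 = 212, F = 2·53 + 2 = 108.
Check: V − E + F = 106 − 212 + 108 = 2.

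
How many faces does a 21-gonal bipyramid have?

A bipyramid over an n-gon has 2n triangular faces and n + 2 vertices: V = 21 + 2 = 23, E = 3·21 = 63, F = 2·21 = 42.

42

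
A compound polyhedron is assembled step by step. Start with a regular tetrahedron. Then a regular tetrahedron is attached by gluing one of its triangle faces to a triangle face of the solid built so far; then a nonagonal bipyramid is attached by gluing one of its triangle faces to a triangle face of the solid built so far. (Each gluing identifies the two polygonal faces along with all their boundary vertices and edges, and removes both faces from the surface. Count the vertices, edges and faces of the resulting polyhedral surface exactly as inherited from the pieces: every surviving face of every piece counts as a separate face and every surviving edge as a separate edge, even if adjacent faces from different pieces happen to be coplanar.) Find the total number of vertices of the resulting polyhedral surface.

13

A regular tetrahedron: V=4, E=6, F=4.
Attach a regular tetrahedron (V=4, E=6, F=4) along a 3-gon: merge 3 vertices and 3 edges, delete both glued faces → V=5, E=9, F=6.
Attach a nonagonal bipyramid (V=11, E=27, F=18) along a 3-gon: merge 3 vertices and 3 edges, delete both glued faces → V=13, E=33, F=22.
Check: V − E + F = 13 − 33 + 22 = 2.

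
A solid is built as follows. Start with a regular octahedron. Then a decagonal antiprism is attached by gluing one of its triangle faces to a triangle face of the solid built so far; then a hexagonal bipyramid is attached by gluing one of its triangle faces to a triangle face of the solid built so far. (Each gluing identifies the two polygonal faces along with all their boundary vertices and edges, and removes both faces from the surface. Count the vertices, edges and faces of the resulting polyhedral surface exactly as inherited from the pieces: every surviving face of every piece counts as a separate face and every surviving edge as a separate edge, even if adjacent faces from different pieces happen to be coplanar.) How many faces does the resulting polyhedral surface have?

38

A regular octahedron: V=6, E=12, F=8.
Attach a decagonal antiprism (V=20, E=40, F=22) along a 3-gon: merge 3 vertices and 3 edges, delete both glued faces → V=23, E=49, F=28.
Attach a hexagonal bipyramid (V=8, E=18, F=12) along a 3-gon: merge 3 vertices and 3 edges, delete both glued faces → V=28, E=64, F=38.
Check: V − E + F = 28 − 64 + 38 = 2.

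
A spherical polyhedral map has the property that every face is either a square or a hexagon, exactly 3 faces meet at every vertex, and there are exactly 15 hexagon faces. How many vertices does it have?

38

Let x be the number of squares; then F = 15 + x.
Edge–face incidences: 2E = 6·15 + 4·x = 90 + 4x.
Every vertex has degree 3, so 3V = 2E.
Euler: V − E + F = 2 ⇒ (2E)/3 − E + (15 + x) = 2.
Multiply by 6: 2·(2E) − 3·(2E) + 6·(15 + x) = 12, i.e. 90 + 6x − (90 + 4x) = 12.
Collecting terms: 2x = 12, so x = 6.
Then 2E = 90 + 4·6 = 114, so E = 57, V = 2E/3 = 38, F = 15 + 6 = 21.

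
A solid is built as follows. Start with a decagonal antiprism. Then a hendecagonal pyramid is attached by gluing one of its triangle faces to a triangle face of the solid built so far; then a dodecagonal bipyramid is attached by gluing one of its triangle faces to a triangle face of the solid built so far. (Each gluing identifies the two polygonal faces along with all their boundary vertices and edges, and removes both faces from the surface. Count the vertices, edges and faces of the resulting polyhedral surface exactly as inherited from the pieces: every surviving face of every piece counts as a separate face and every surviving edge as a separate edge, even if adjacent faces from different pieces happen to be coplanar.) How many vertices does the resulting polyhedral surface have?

A decagonal antiprism: V=20, E=40, F=22.
Attach a hendecagonal pyramid (V=12, E=22, F=12) along a 3-gon: merge 3 vertices and 3 edges, delete both glued faces → V=29, E=59, F=32.
Attach a dodecagonal bipyramid (V=14, E=36, F=24) along a 3-gon: merge 3 vertices and 3 edges, delete both glued faces → V=40, E=92, F=54.
Check: V − E + F = 40 − 92 + 54 = 2.

40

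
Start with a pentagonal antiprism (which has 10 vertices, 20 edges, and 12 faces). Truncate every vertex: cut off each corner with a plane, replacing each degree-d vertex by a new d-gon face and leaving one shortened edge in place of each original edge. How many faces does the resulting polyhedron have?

22

Truncation replaces each original edge-end by a new vertex, so V′ = 2E = 40.
Each original edge survives, and each old vertex of degree d contributes d new edges; summing degrees gives Σd = 2E, so E′ = E + 2E = 3E = 60.
Each original face survives and each original vertex becomes one new face: F′ = F + V = 22.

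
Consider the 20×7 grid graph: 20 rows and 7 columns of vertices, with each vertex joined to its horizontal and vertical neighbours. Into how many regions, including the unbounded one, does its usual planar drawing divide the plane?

115

The grid has V = 20·7 = 140 vertices and E = 20·6 + 7·19 = 253 edges.
F = 2 − V + E = 2 − 140 + 253 = 115.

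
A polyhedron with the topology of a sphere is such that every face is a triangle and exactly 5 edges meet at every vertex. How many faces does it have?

20

Each face has 3 edges and each edge borders two faces, so 2E = 3F.
Each vertex has degree 5, so 5V = 2E and hence V = 3F/5.
Euler: V − E + F = 2 ⇒ (3F/5) − (3F/2) + F = 2.
Multiply by 10: (6 − 15 + 10)F = 20, i.e. 1F = 20.
So F = 20, E = 3·20/2 = 30, V = 3·20/5 = 12.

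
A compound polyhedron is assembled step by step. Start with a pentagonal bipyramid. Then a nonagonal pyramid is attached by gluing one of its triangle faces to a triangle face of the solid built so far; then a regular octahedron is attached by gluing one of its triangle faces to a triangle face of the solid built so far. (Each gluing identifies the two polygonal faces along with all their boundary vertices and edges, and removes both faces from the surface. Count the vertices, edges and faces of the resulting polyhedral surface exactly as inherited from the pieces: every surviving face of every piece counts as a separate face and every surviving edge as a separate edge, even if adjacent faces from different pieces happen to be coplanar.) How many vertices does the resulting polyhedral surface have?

A pentagonal bipyramid: V=7, E=15, F=10.
Attach a nonagonal pyramid (V=10, E=18, F=10) along a 3-gon: merge 3 vertices and 3 edges, delete both glued faces → V=14, E=30, F=18.
Attach a regular octahedron (V=6, E=12, F=8) along a 3-gon: merge 3 vertices and 3 edges, delete both glued faces → V=17, E=39, F=24.
Check: V − E + F = 17 − 39 + 24 = 2.

17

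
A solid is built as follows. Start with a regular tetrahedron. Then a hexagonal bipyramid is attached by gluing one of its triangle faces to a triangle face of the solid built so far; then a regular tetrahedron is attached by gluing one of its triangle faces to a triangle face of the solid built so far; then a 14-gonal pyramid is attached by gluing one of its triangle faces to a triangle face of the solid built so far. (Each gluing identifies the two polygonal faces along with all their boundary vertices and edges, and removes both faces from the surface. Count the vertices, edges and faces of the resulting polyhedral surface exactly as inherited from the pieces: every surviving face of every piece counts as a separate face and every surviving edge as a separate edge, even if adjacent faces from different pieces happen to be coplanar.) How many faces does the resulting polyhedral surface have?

29

A regular tetrahedron: V=4, E=6, F=4.
Attach a hexagonal bipyramid (V=8, E=18, F=12) along a 3-gon: merge 3 vertices and 3 edges, delete both glued faces → V=9, E=21, F=14.
Attach a regular tetrahedron (V=4, E=6, F=4) along a 3-gon: merge 3 vertices and 3 edges, delete both glued faces → V=10, E=24, F=16.
Attach a 14-gonal pyramid (V=15, E=28, F=15) along a 3-gon: merge 3 vertices and 3 edges, delete both glued faces → V=22, E=49, F=29.
Check: V − E + F = 22 − 49 + 29 = 2.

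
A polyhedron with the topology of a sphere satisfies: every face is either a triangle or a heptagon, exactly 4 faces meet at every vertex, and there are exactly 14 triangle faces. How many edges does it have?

Let x be the number of heptagons; then F = 14 + x.
Edge–face incidences: 2E = 3·14 + 7·x = 42 + 7x.
Every vertex has degree 4, so 4V = 2E.
Euler: V − E + F = 2 ⇒ (2E)/4 − E + (14 + x) = 2.
Multiply by 8: 2·(2E) − 4·(2E) + 8·(14 + x) = 16, i.e. 112 + 8x − 2·(42 + 7x) = 16.
Collecting terms: −6x + 28 = 16, so −6x = −12, so x = 2.
Then 2E = 42 + 7·2 = 56, so E = 28, V = 2E/4 = 14, F = 14 + 2 = 16.

28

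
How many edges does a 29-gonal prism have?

87

A prism on an n-gon has two n-gon bases and n rectangular sides: V = 2·29 = 58, E = 3·29 = 87, F = 29 + 2 = 31.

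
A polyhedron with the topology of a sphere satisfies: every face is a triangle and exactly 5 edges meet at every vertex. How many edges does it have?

30

Each face has 3 edges and each edge borders two faces, so 2E = 3F.
Each vertex has degree 5, so 5V = 2E and hence V = 3F/5.
Euler: V − E + F = 2 ⇒ (3F/5) − (3F/2) + F = 2.
Multiply by 10: (6 − 15 + 10)F = 20, i.e. 1F = 20.
So F = 20, E = 3·20/2 = 30, V = 3·20/5 = 12.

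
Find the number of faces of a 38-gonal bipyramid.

76

A bipyramid over an n-gon has 2n triangular faces and n + 2 vertices: V = 38 + 2 = 40, E = 3·38 = 114, F = 2·38 = 76.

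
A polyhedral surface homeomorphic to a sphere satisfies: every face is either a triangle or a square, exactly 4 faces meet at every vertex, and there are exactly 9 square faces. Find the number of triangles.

Let x be the number of triangles; then F = 9 + x.
Edge–face incidences: 2E = 4·9 + 3·x = 36 + 3x.
Every vertex has degree 4, so 4V = 2E.
Euler: V − E + F = 2 ⇒ (2E)/4 − E + (9 + x) = 2.
Multiply by 8: 2·(2E) − 4·(2E) + 8·(9 + x) = 16, i.e. 72 + 8x − 2·(36 + 3x) = 16.
Collecting terms: 2x = 16, so x = 8.
Then 2E = 36 + 3·8 = 60, so E = 30, V = 2E/4 = 15, F = 9 + 8 = 17.

8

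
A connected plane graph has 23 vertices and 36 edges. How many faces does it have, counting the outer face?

15

Euler's formula for a connected plane graph: V − E + F = 2, so F = 2 − 23 + 36 = 15.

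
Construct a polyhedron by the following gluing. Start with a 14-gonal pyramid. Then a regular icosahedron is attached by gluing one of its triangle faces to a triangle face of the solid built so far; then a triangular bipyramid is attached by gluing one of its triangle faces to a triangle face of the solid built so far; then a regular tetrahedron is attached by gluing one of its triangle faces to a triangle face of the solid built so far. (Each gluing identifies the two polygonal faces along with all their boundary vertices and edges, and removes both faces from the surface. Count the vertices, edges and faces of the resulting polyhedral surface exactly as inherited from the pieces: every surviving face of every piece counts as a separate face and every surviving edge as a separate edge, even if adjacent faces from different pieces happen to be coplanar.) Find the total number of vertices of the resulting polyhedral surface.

27

A 14-gonal pyramid: V=15, E=28, F=15.
Attach a regular icosahedron (V=12, E=30, F=20) along a 3-gon: merge 3 vertices and 3 edges, delete both glued faces → V=24, E=55, F=33.
Attach a triangular bipyramid (V=5, E=9, F=6) along a 3-gon: merge 3 vertices and 3 edges, delete both glued faces → V=26, E=61, F=37.
Attach a regular tetrahedron (V=4, E=6, F=4) along a 3-gon: merge 3 vertices and 3 edges, delete both glued faces → V=27, E=64, F=39.
Check: V − E + F = 27 − 64 + 39 = 2.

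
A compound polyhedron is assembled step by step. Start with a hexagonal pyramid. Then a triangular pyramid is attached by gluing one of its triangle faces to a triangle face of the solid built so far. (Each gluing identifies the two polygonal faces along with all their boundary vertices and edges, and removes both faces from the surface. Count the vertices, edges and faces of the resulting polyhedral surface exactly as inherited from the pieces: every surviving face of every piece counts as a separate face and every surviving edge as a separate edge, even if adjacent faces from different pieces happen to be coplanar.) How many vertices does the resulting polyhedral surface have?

A hexagonal pyramid: V=7, E=12, F=7.
Attach a triangular pyramid (V=4, E=6, F=4) along a 3-gon: merge 3 vertices and 3 edges, delete both glued faces → V=8, E=15, F=9.
Check: V − E + F = 8 − 15 + 9 = 2.

8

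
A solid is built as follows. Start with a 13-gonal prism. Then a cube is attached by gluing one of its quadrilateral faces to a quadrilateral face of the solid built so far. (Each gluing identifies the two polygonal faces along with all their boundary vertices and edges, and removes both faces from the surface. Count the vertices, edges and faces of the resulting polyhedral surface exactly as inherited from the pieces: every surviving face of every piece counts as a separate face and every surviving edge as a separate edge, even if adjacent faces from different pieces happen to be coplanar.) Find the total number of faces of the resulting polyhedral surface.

19

A 13-gonal prism: V=26, E=39, F=15.
Attach a cube (V=8, E=12, F=6) along a 4-gon: merge 4 vertices and 4 edges, delete both glued faces → V=30, E=47, F=19.
Check: V − E + F = 30 − 47 + 19 = 2.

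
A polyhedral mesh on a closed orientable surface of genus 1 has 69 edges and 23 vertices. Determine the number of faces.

46

For a closed orientable surface of genus 1, χ = 2 − 2·1 = 0.
F = 0 − V + E = 0 − 23 + 69 = 46.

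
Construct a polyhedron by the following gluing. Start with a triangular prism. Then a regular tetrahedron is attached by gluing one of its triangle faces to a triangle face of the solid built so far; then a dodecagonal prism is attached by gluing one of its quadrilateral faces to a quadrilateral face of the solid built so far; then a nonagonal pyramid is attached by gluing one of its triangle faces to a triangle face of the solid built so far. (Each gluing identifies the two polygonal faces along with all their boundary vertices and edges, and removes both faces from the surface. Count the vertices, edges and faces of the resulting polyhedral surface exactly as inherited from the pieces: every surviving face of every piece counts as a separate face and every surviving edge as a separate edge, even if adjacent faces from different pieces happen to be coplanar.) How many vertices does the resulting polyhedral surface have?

A triangular prism: V=6, E=9, F=5.
Attach a regular tetrahedron (V=4, E=6, F=4) along a 3-gon: merge 3 vertices and 3 edges, delete both glued faces → V=7, E=12, F=7.
Attach a dodecagonal prism (V=24, E=36, F=14) along a 4-gon: merge 4 vertices and 4 edges, delete both glued faces → V=27, E=44, F=19.
Attach a nonagonal pyramid (V=10, E=18, F=10) along a 3-gon: merge 3 vertices and 3 edges, delete both glued faces → V=34, E=59, F=27.
Check: V − E + F = 34 − 59 + 27 = 2.

34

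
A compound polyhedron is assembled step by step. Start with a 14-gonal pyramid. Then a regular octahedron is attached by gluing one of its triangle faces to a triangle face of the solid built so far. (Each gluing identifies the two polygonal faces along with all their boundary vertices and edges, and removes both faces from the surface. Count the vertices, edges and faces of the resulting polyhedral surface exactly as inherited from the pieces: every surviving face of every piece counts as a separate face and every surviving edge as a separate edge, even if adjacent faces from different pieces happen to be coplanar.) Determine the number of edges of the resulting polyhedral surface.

A 14-gonal pyramid: V=15, E=28, F=15.
Attach a regular octahedron (V=6, E=12, F=8) along a 3-gon: merge 3 vertices and 3 edges, delete both glued faces → V=18, E=37, F=21.
Check: V − E + F = 18 − 37 + 21 = 2.

37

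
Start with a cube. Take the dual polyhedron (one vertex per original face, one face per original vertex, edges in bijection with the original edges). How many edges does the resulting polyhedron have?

12

The base solid has V = 8, E = 12, F = 6.
The dual swaps V and F and preserves E: V′ = F = 6, E′ = E = 12, F′ = V = 8.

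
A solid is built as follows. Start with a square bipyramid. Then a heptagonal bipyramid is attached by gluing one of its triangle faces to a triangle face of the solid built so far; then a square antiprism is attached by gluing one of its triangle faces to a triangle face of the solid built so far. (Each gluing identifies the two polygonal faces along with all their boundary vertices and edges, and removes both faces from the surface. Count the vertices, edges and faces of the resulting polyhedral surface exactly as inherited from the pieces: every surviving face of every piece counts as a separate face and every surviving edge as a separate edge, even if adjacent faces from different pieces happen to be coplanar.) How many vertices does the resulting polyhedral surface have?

17

A square bipyramid: V=6, E=12, F=8.
Attach a heptagonal bipyramid (V=9, E=21, F=14) along a 3-gon: merge 3 vertices and 3 edges, delete both glued faces → V=12, E=30, F=20.
Attach a square antiprism (V=8, E=16, F=10) along a 3-gon: merge 3 vertices and 3 edges, delete both glued faces → V=17, E=43, F=28.
Check: V − E + F = 17 − 43 + 28 = 2.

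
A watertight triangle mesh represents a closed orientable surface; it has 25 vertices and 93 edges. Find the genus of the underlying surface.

4

Every face is a triangle and each edge borders two faces, so 3F = 2·93, giving F = 62.
χ = V − E + F = 25 − 93 + 62 = -6.
For a closed orientable surface χ = 2 − 2g, so g = (2 − (-6))/2 = 4.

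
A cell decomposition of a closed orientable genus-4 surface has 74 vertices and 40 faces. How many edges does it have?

120

For a closed orientable surface of genus 4, χ = 2 − 2·4 = -6.
E = V + F − (-6) = 74 + 40 − (-6) = 120.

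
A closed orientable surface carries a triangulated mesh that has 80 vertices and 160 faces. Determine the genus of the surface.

1

Every face is a triangle, so 2E = 3·160 = 480, giving E = 240.
χ = V − E + F = 80 − 240 + 160 = 0.
For a closed orientable surface χ = 2 − 2g, so g = (2 − (0))/2 = 1.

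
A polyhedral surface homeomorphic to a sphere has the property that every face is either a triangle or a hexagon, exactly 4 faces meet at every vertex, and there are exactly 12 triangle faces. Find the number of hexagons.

Let x be the number of hexagons; then F = 12 + x.
Edge–face incidences: 2E = 3·12 + 6·x = 36 + 6x.
Every vertex has degree 4, so 4V = 2E.
Euler: V − E + F = 2 ⇒ (2E)/4 − E + (12 + x) = 2.
Multiply by 8: 2·(2E) − 4·(2E) + 8·(12 + x) = 16, i.e. 96 + 8x − 2·(36 + 6x) = 16.
Collecting terms: −4x + 24 = 16, so −4x = −8, so x = 2.
Then 2E = 36 + 6·2 = 48, so E = 24, V = 2E/4 = 12, F = 12 + 2 = 14.

2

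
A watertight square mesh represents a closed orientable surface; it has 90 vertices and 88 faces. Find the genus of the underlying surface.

0

Every face is a square, so 2E = 4·88 = 352, giving E = 176.
χ = V − E + F = 90 − 176 + 88 = 2.
For a closed orientable surface χ = 2 − 2g, so g = (2 − (2))/2 = 0.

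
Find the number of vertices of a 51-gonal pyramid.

A pyramid on an n-gon base has one n-gon and n triangles: V = 51 + 1 = 52, E = 2·51 = 102, F = 51 + 1 = 52.

52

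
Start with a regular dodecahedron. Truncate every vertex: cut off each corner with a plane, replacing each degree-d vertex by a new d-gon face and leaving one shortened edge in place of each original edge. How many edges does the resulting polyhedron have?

The base solid has V = 20, E = 30, F = 12.
Truncation replaces each original edge-end by a new vertex, so V′ = 2E = 60.
Each original edge survives, and each old vertex of degree d contributes d new edges; summing degrees gives Σd = 2E, so E′ = E + 2E = 3E = 90.
Each original face survives and each original vertex becomes one new face: F′ = F + V = 32.

90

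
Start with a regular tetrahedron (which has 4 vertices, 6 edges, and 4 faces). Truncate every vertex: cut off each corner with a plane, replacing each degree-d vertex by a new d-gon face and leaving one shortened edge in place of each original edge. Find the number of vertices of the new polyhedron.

12

Truncation replaces each original edge-end by a new vertex, so V′ = 2E = 12.
Each original edge survives, and each old vertex of degree d contributes d new edges; summing degrees gives Σd = 2E, so E′ = E + 2E = 3E = 18.
Each original face survives and each original vertex becomes one new face: F′ = F + V = 8.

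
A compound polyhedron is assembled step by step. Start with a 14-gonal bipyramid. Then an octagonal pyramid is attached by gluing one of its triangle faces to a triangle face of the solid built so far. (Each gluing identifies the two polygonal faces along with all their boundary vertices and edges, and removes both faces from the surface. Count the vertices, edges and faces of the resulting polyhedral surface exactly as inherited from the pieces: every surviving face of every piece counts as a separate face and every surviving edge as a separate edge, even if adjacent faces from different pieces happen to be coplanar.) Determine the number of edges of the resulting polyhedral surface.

55

A 14-gonal bipyramid: V=16, E=42, F=28.
Attach an octagonal pyramid (V=9, E=16, F=9) along a 3-gon: merge 3 vertices and 3 edges, delete both glued faces → V=22, E=55, F=35.
Check: V − E + F = 22 − 55 + 35 = 2.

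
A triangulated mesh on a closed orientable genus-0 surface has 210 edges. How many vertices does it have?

72

χ = 2 − 2·0 = 2, and every face is a triangle so 3F = 2E.
F = 2E/3 = 140. Then V = 2 + E − F = 2 + 210 − 140 = 72.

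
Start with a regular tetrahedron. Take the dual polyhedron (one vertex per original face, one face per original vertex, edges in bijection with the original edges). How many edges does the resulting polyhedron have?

6

The base solid has V = 4, E = 6, F = 4.
The dual swaps V and F and preserves E: V′ = F = 4, E′ = E = 6, F′ = V = 4.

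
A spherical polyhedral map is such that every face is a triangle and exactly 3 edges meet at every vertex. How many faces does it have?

4

Each face has 3 edges and each edge borders two faces, so 2E = 3F.
Each vertex has degree 3, so 3V = 2E and hence V = 3F/3.
Euler: V − E + F = 2 ⇒ (3F/3) − (3F/2) + F = 2.
Multiply by 6: (6 − 9 + 6)F = 12, i.e. 3F = 12.
So F = 4, E = 3·4/2 = 6, V = 3·4/3 = 4.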